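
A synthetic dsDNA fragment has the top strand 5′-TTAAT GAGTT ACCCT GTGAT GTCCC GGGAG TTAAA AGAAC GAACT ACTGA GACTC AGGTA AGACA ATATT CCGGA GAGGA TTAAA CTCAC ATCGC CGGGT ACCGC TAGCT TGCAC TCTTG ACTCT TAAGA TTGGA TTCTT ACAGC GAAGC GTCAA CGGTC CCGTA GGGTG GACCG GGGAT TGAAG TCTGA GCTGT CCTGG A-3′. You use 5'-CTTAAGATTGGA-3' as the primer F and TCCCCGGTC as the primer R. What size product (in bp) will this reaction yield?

Scanning the template, CTTAAGATTGGA occurs at positions 124–135; this primer anneals to the bottom strand there with its 3' end pointing downstream.
Taking the reverse complement of TCCCCGGTC gives GACCGGGGA, found at positions 171–179 on the template; the primer anneals here to the top strand with its 3' end pointing upstream.
Amplicon spans positions 124–179: 56 bp.

56 bp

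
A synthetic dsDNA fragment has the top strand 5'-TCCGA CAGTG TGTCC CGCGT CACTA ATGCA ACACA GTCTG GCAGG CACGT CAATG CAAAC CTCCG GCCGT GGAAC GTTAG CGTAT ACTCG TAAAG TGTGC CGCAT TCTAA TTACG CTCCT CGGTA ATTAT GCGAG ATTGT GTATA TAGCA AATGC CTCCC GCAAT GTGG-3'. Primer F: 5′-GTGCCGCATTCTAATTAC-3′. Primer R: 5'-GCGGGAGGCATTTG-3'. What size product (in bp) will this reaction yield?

66 bp

Forward primer GTGCCGCATTCTAATTAC is found on the top strand at positions 97–114.
The reverse primer's reverse complement is CAAATGCCTCCCGC, which matches the template at positions 149–162.
Amplicon spans positions 97–162: 66 bp.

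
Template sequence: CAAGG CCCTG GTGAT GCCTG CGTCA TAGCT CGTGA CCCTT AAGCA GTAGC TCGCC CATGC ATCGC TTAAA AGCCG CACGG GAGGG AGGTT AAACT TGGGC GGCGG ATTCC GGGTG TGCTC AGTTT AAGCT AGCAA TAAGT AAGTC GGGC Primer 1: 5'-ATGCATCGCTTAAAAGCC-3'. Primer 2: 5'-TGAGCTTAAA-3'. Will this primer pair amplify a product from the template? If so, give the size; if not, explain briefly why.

Primer 2 (TGAGCTTAAA) does not match the top strand, and its reverse complement TTTAAGCTCA does not match either.
With no annealing site for primer 2, no amplification occurs.

No product — primer 2 has no binding site in the template.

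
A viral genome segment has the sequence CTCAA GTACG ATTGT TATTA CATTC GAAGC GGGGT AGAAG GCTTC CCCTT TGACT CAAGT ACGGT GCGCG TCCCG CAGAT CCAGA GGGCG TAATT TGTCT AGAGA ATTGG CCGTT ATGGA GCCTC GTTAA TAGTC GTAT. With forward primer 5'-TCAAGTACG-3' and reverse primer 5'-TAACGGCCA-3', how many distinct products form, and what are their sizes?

Two products: 115 bp, 62 bp

The forward primer TCAAGTACG matches the top strand at positions 2–10, 55–63.
The reverse primer's reverse complement is TGGCCGTTA, matching at positions 108–116.
Each forward site pairs with the reverse site to give a product ending at position 116: sizes 115, 62 bp.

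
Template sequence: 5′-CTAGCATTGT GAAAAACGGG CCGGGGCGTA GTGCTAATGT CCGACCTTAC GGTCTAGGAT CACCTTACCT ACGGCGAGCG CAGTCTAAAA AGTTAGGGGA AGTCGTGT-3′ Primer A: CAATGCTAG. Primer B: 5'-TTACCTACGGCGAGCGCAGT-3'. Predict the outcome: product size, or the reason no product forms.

No product — the primers' 3' ends point away from each other.

Primer A (CAATGCTAG) has reverse complement CTAGCATTG, which matches the top strand at positions 1–9; primer A anneals to the top strand there with its 3' end pointing upstream toward position 1.
Primer B (TTACCTACGGCGAGCGCAGT) matches the top strand directly at positions 65–84; it anneals to the bottom strand with its 3' end pointing downstream toward position 84.
The 3' ends diverge (primer A extends toward position 1, primer B toward position 108), so the primers never converge on a shared product.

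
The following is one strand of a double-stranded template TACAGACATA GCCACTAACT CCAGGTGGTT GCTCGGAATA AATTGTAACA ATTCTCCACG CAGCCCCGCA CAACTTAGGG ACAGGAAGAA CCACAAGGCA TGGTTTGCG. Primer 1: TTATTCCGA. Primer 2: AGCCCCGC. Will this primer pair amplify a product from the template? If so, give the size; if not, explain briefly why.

No product — the primers' 3' ends point away from each other.

Primer 1 (TTATTCCGA) has reverse complement TCGGAATAA, which matches the top strand at positions 33–41; primer 1 anneals to the top strand there with its 3' end pointing upstream toward position 33.
Primer 2 (AGCCCCGC) matches the top strand directly at positions 62–69; it anneals to the bottom strand with its 3' end pointing downstream toward position 69.
The 3' ends diverge (primer 1 extends toward position 1, primer 2 toward position 109), so the primers never converge on a shared product.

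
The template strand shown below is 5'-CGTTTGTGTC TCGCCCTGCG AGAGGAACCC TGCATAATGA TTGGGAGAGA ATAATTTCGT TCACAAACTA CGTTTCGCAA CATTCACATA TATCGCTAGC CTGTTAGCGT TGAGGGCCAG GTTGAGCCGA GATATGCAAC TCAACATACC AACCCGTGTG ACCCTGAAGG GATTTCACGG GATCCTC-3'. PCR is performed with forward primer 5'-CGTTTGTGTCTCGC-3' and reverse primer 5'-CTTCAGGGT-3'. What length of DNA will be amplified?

Scanning the template, CGTTTGTGTCTCGC occurs at positions 1–14; this primer anneals to the bottom strand there with its 3' end pointing downstream.
The reverse primer's reverse complement is ACCCTGAAG, which matches the template at positions 161–169.
Product length = (reverse-primer end) − (forward-primer start) + 1 = 169 − 1 + 1 = 169 bp.

169 bp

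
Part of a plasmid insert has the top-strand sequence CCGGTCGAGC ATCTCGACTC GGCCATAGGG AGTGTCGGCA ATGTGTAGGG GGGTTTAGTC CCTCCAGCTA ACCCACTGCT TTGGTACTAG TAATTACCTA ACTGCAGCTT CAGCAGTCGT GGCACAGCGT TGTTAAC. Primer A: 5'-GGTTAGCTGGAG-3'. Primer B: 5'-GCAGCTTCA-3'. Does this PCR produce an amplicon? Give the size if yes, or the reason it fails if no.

Primer A (GGTTAGCTGGAG) has reverse complement CTCCAGCTAACC, which matches the top strand at positions 62–73; primer A anneals to the top strand there with its 3' end pointing upstream toward position 62.
Primer B (GCAGCTTCA) matches the top strand directly at positions 104–112; it anneals to the bottom strand with its 3' end pointing downstream toward position 112.
The 3' ends diverge (primer A extends toward position 1, primer B toward position 137), so the primers never converge on a shared product.

No product — the primers' 3' ends point away from each other.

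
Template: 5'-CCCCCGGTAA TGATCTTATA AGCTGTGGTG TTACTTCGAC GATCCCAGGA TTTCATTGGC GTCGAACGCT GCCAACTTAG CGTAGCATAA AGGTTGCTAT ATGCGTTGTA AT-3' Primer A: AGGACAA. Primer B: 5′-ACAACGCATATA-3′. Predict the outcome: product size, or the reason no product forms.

Primer A (AGGACAA) does not match the top strand, and its reverse complement TTGTCCT does not match either.
With no annealing site for primer A, no amplification occurs.

No product — primer A has no binding site in the template.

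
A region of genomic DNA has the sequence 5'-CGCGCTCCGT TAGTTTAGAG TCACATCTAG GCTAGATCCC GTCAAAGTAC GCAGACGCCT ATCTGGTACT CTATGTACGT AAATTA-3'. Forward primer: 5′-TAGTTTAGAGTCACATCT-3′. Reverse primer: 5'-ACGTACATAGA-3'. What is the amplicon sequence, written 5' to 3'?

Forward primer TAGTTTAGAGTCACATCT is found on the top strand at positions 11–28.
Reverse complement of the reverse primer: TCTATGTACGT. This occurs on the top strand at positions 70–80.
The product is the template from position 11 through 80 (70 bp).

5'-TAGTTTAGAGTCACATCTAGGCTAGATCCCGTCAAAGTACGCAGACGCCTATCTGGTACTCTATGTACGT-3'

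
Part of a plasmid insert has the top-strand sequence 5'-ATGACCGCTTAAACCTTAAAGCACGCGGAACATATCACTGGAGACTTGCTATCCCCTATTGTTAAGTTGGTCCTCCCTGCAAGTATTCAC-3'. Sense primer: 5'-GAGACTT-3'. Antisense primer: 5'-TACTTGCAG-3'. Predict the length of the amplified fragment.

45 bp

Forward primer GAGACTT is found on the top strand at positions 41–47.
Reverse complement of the reverse primer: CTGCAAGTA. This occurs on the top strand at positions 77–85.
Amplicon spans positions 41–85: 45 bp.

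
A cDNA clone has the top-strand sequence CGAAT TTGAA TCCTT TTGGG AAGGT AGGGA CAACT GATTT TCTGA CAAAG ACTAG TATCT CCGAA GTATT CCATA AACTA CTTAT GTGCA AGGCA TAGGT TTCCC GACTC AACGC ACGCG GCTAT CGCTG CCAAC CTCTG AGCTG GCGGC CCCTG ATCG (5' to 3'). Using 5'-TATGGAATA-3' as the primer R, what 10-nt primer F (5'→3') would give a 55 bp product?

The reverse primer's reverse complement TATTCCATA matches the template at positions 67–75, so the product ends at position 75.
A 55 bp product then starts at position 75 − 55 + 1 = 21.
The forward primer is identical to the top strand there: AAGGTAGGGA.

5'-AAGGTAGGGA-3'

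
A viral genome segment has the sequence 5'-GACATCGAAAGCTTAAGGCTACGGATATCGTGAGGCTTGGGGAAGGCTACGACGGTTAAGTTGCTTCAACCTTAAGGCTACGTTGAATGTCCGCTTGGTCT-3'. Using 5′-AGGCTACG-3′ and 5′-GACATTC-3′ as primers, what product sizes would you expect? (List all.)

The forward primer AGGCTACG matches the top strand at positions 16–23, 44–51, 75–82.
The reverse primer's reverse complement is GAATGTC, matching at positions 85–91.
Each forward site pairs with the reverse site to give a product ending at position 91: sizes 76, 48, 17 bp.

76 bp, 48 bp, 17 bp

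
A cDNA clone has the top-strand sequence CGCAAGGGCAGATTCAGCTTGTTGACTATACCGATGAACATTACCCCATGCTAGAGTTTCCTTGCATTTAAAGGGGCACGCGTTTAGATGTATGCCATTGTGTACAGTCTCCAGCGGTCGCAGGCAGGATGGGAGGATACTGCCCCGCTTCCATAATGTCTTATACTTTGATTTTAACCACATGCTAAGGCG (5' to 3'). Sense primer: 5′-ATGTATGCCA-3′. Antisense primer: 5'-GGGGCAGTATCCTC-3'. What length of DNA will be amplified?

Scanning the template, ATGTATGCCA occurs at positions 88–97; this primer anneals to the bottom strand there with its 3' end pointing downstream.
Taking the reverse complement of GGGGCAGTATCCTC gives GAGGATACTGCCCC, found at positions 133–146 on the template; the primer anneals here to the top strand with its 3' end pointing upstream.
Product length = (reverse-primer end) − (forward-primer start) + 1 = 146 − 88 + 1 = 59 bp.

59 bp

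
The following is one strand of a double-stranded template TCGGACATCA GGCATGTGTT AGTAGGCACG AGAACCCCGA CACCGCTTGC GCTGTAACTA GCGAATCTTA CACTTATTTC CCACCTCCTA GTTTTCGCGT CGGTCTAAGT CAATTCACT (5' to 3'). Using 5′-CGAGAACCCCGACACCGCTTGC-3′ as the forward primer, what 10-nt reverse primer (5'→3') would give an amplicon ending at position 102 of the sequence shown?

The forward primer binds at positions 29–50; the product's 3' end on the top strand is position 102.
The reverse primer anneals to the top strand over positions 93–102, i.e. to TTTCGCGTCG.
Its sequence written 5'→3' is the reverse complement: CGACGCGAAA.

5'-CGACGCGAAA-3'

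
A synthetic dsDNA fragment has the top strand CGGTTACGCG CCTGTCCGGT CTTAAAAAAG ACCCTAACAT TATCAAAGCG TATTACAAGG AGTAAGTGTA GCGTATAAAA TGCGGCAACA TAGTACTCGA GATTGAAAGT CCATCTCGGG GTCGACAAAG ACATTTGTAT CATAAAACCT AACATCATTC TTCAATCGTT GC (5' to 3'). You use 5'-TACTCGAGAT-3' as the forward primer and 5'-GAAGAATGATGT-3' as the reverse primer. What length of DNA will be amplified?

Scanning the template, TACTCGAGAT occurs at positions 94–103; this primer anneals to the bottom strand there with its 3' end pointing downstream.
Reverse complement of the reverse primer: ACATCATTCTTC. This occurs on the top strand at positions 152–163.
Product length = (reverse-primer end) − (forward-primer start) + 1 = 163 − 94 + 1 = 70 bp.

70 bp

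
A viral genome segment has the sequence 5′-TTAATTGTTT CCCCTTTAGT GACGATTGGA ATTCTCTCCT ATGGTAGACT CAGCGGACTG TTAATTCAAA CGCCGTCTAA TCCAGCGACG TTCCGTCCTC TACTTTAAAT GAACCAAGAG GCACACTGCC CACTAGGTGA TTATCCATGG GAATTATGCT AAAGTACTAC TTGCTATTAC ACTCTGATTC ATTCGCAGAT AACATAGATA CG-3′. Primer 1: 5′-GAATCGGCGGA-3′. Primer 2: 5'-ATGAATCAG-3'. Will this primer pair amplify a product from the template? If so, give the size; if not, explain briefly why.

Primer 1 (GAATCGGCGGA) does not match the top strand, and its reverse complement TCCGCCGATTC does not match either.
With no annealing site for primer 1, no amplification occurs.

No product — primer 1 has no binding site in the template.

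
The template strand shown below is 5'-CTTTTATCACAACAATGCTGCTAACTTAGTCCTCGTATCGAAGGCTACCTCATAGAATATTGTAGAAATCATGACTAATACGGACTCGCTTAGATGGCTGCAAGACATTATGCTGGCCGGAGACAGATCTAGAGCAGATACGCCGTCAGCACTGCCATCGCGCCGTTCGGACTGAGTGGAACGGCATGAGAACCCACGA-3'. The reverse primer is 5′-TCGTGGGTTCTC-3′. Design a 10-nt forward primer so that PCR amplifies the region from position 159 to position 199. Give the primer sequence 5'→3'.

5'-CGCGCCGTTC-3'

The reverse primer's reverse complement GAGAACCCACGA matches the template at positions 188–199; the product starts at position 159.
The forward primer is identical to the top strand over positions 159–168: CGCGCCGTTC.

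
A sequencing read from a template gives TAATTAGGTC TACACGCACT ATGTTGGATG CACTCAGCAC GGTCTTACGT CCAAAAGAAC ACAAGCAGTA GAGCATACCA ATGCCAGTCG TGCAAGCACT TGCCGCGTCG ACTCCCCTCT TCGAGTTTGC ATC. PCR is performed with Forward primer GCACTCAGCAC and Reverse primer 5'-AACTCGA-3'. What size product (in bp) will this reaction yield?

98 bp

Forward primer GCACTCAGCAC is found on the top strand at positions 30–40.
Reverse complement of the reverse primer: TCGAGTT. This occurs on the top strand at positions 121–127.
Product length = (reverse-primer end) − (forward-primer start) + 1 = 127 − 30 + 1 = 98 bp.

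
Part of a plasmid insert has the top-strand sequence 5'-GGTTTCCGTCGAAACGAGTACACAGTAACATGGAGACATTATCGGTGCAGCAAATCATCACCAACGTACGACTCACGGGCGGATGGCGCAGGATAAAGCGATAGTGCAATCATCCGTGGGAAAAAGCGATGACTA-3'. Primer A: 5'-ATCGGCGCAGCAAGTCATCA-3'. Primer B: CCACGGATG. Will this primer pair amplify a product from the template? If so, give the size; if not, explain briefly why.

No product — primer A has no binding site in the template.

Primer A (ATCGGCGCAGCAAGTCATCA) does not match the top strand, and its reverse complement TGATGACTTGCTGCGCCGAT does not match either.
With no annealing site for primer A, no amplification occurs.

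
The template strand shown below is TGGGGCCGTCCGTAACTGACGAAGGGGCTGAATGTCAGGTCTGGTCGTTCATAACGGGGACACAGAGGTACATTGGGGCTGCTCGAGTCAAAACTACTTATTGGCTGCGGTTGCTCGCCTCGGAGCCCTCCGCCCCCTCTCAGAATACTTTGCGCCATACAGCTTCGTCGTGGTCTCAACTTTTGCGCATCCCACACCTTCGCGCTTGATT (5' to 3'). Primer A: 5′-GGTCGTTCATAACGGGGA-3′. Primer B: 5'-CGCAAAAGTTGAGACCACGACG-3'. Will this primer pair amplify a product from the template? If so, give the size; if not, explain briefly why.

Primer A (GGTCGTTCATAACGGGGA) matches the top strand at positions 43–60; it acts as a forward primer.
Primer B's reverse complement is CGTCGTGGTCTCAACTTTTGCG, matching the top strand at positions 166–187; it acts as a reverse primer.
The 3' ends face each other across positions 43–187, giving a 145 bp product.

Yes — a 145 bp product.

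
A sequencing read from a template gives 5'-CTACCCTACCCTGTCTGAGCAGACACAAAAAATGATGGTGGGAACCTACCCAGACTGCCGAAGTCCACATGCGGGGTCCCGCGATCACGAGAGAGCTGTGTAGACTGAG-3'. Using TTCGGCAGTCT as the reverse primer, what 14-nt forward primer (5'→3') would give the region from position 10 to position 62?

5'-CCTGTCTGAGCAGA-3'

The reverse primer's reverse complement AGACTGCCGAA matches the template at positions 52–62; the product starts at position 10.
The forward primer is identical to the top strand over positions 10–23: CCTGTCTGAGCAGA.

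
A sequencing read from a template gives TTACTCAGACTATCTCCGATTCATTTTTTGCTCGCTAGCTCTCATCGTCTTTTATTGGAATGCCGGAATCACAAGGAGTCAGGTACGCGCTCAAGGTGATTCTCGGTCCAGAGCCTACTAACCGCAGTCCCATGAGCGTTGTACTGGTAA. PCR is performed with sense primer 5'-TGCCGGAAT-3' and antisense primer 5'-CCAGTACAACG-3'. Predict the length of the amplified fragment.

87 bp

Forward primer TGCCGGAAT is found on the top strand at positions 61–69.
The reverse primer's reverse complement is CGTTGTACTGG, which matches the template at positions 137–147.
The product runs from position 61 to position 147, so its length is 147 − 61 + 1 = 87 bp.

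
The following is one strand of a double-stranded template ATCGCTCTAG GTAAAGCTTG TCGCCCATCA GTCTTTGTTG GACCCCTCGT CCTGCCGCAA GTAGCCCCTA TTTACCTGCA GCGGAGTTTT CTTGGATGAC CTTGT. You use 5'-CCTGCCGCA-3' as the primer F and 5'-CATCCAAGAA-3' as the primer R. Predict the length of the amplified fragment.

48 bp

Scanning the template, CCTGCCGCA occurs at positions 51–59; this primer anneals to the bottom strand there with its 3' end pointing downstream.
Reverse complement of the reverse primer: TTCTTGGATG. This occurs on the top strand at positions 89–98.
The product runs from position 51 to position 98, so its length is 98 − 51 + 1 = 48 bp.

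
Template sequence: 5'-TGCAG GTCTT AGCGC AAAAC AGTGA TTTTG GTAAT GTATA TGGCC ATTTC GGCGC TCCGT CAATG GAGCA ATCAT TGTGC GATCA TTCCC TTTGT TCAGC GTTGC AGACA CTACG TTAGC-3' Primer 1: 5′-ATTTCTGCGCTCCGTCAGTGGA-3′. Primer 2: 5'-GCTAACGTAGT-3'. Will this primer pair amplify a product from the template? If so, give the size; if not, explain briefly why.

No product — primer 1 has no binding site in the template.

Primer 1 (ATTTCTGCGCTCCGTCAGTGGA) does not match the top strand, and its reverse complement TCCACTGACGGAGCGCAGAAAT does not match either.
With no annealing site for primer 1, no amplification occurs.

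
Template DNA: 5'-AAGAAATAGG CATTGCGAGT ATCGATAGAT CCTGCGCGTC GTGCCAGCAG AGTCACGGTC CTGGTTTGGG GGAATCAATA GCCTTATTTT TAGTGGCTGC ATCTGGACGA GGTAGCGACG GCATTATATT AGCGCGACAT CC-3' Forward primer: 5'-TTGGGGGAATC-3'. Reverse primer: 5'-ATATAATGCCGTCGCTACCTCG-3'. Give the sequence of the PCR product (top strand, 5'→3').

5'-TTGGGGGAATCAATAGCCTTATTTTTAGTGGCTGCATCTGGACGAGGTAGCGACGGCATTATAT-3'

Forward primer TTGGGGGAATC is found on the top strand at positions 66–76.
The reverse primer's reverse complement is CGAGGTAGCGACGGCATTATAT, which matches the template at positions 108–129.
The product is the template from position 66 through 129 (64 bp).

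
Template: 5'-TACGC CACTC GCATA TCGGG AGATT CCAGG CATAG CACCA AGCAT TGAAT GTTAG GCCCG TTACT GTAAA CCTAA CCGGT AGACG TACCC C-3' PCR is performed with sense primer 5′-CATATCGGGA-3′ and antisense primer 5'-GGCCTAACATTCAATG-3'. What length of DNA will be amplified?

The forward primer matches the template at positions 12–21.
The reverse primer's reverse complement is CATTGAATGTTAGGCC, which matches the template at positions 43–58.
Product length = (reverse-primer end) − (forward-primer start) + 1 = 58 − 12 + 1 = 47 bp.

47 bp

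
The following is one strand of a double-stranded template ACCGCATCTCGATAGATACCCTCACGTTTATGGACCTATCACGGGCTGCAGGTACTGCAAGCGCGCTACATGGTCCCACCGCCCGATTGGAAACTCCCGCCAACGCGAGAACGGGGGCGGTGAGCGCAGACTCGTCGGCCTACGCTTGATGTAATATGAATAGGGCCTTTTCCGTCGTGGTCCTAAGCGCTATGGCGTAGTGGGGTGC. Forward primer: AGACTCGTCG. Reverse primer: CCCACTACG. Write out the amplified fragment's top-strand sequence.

5'-AGACTCGTCGGCCTACGCTTGATGTAATATGAATAGGGCCTTTTCCGTCGTGGTCCTAAGCGCTATGGCGTAGTGGG-3'

Forward primer AGACTCGTCG is found on the top strand at positions 128–137.
Reverse complement of the reverse primer: CGTAGTGGG. This occurs on the top strand at positions 196–204.
The product is the template from position 128 through 204 (77 bp).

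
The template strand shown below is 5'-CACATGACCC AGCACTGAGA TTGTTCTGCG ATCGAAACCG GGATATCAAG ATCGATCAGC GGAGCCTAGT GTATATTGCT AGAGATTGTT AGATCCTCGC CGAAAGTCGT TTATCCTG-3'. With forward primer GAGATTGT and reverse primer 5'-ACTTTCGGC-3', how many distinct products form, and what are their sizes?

Two products: 91 bp, 26 bp

The forward primer GAGATTGT matches the top strand at positions 17–24, 82–89.
The reverse primer's reverse complement is GCCGAAAGT, matching at positions 99–107.
Each forward site pairs with the reverse site to give a product ending at position 107: sizes 91, 26 bp.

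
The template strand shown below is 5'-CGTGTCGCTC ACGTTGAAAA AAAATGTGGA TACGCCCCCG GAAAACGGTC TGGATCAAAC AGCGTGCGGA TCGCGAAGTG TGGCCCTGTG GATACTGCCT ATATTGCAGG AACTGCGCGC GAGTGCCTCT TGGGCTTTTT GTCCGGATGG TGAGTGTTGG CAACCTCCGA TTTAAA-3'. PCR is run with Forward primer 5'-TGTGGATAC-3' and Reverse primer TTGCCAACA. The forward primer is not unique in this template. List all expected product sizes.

The forward primer TGTGGATAC matches the top strand at positions 25–33, 87–95.
The reverse primer's reverse complement is TGTTGGCAA, matching at positions 155–163.
Each forward site pairs with the reverse site to give a product ending at position 163: sizes 139, 77 bp.

139 bp, 77 bp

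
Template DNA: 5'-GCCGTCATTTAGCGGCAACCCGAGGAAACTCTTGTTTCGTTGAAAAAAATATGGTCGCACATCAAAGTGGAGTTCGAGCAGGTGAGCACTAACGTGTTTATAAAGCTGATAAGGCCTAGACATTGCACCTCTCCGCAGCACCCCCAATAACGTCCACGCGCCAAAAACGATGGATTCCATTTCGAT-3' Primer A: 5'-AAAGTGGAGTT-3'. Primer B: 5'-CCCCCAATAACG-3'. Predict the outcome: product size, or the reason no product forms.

No product — both primers anneal to the same strand and extend in the same direction.

Primer A (AAAGTGGAGTT) matches the top strand at positions 64–74 (3' end points downstream).
Primer B (CCCCCAATAACG) also matches the top strand directly, at positions 141–152 — its reverse complement CGTTATTGGGGG is not present.
Both primers anneal to the bottom strand with 3' ends pointing the same way, so neither can prime synthesis back toward the other.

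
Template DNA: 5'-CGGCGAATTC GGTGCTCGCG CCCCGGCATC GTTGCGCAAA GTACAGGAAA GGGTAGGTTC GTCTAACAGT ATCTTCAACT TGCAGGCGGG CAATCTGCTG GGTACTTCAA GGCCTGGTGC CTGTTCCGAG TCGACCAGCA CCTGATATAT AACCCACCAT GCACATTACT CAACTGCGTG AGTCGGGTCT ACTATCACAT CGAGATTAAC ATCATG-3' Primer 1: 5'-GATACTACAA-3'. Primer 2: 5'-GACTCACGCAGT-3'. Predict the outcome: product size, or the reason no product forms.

Primer 1 (GATACTACAA) does not match the top strand, and its reverse complement TTGTAGTATC does not match either.
With no annealing site for primer 1, no amplification occurs.

No product — primer 1 has no binding site in the template.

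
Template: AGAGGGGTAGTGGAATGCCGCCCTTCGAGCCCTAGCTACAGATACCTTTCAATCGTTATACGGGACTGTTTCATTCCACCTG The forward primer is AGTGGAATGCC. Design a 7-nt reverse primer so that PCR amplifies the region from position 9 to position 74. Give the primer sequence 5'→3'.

5'-ATGAAAC-3'

The product's 3' end on the top strand is position 74.
The reverse primer anneals to the top strand over positions 68–74, i.e. to GTTTCAT.
Its sequence written 5'→3' is the reverse complement: ATGAAAC.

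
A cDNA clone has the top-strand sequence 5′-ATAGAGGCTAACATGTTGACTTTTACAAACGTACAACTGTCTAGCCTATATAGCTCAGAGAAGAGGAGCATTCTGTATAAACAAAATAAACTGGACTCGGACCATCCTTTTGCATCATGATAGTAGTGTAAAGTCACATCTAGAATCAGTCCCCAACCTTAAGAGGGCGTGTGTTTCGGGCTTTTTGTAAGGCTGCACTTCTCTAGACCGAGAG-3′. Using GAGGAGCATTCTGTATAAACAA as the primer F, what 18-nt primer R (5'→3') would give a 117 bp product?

The forward primer binds at positions 63–84, so a 117 bp product ends at position 63 + 117 − 1 = 179.
The reverse primer anneals to the top strand over positions 162–179, i.e. to AGAGGGCGTGTGTTTCGG.
Its sequence written 5'→3' is the reverse complement: CCGAAACACACGCCCTCT.

5'-CCGAAACACACGCCCTCT-3'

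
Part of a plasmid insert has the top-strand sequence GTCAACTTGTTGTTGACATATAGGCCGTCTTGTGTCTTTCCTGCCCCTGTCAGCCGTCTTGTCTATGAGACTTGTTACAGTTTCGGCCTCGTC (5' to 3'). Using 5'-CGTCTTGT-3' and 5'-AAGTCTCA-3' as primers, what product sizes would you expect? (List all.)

The forward primer CGTCTTGT matches the top strand at positions 26–33, 55–62.
The reverse primer's reverse complement is TGAGACTT, matching at positions 66–73.
Each forward site pairs with the reverse site to give a product ending at position 73: sizes 48, 19 bp.

48 bp, 19 bp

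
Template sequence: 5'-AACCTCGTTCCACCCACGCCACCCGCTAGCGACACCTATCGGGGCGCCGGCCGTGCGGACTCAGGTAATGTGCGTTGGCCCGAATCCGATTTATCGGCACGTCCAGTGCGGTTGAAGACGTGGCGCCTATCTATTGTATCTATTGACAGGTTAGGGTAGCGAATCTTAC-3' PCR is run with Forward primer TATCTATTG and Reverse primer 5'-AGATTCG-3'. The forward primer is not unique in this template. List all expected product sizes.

The forward primer TATCTATTG matches the top strand at positions 128–136, 137–145.
The reverse primer's reverse complement is CGAATCT, matching at positions 160–166.
Each forward site pairs with the reverse site to give a product ending at position 166: sizes 39, 30 bp.

39 bp, 30 bp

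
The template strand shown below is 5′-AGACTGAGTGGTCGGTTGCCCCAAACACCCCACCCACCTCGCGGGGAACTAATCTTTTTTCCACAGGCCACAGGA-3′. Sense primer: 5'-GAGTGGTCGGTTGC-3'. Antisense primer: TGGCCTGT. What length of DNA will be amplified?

Scanning the template, GAGTGGTCGGTTGC occurs at positions 6–19; this primer anneals to the bottom strand there with its 3' end pointing downstream.
Reverse complement of the reverse primer: ACAGGCCA. This occurs on the top strand at positions 63–70.
Amplicon spans positions 6–70: 65 bp.

65 bp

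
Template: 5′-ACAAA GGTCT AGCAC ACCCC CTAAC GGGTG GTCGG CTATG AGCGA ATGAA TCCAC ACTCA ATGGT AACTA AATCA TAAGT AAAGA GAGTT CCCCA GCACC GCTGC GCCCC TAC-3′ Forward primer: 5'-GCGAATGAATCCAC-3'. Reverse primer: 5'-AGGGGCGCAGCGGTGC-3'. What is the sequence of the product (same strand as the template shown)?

5'-GCGAATGAATCCACACTCAATGGTAACTAAATCATAAGTAAAGAGAGTTCCCCAGCACCGCTGCGCCCCT-3'

The forward primer matches the template at positions 42–55.
The reverse primer's reverse complement is GCACCGCTGCGCCCCT, which matches the template at positions 96–111.
The product is the template from position 42 through 111 (70 bp).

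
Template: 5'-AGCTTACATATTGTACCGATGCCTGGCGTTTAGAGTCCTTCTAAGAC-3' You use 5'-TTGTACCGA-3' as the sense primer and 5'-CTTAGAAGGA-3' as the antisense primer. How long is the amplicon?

35 bp

The forward primer matches the template at positions 11–19.
The reverse primer's reverse complement is TCCTTCTAAG, which matches the template at positions 36–45.
Amplicon spans positions 11–45: 35 bp.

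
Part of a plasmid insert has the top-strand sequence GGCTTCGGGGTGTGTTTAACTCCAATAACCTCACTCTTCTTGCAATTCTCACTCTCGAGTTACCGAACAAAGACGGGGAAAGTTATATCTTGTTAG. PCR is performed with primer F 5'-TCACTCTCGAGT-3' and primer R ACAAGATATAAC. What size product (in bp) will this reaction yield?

Scanning the template, TCACTCTCGAGT occurs at positions 49–60; this primer anneals to the bottom strand there with its 3' end pointing downstream.
The reverse primer's reverse complement is GTTATATCTTGT, which matches the template at positions 82–93.
Amplicon spans positions 49–93: 45 bp.

45 bp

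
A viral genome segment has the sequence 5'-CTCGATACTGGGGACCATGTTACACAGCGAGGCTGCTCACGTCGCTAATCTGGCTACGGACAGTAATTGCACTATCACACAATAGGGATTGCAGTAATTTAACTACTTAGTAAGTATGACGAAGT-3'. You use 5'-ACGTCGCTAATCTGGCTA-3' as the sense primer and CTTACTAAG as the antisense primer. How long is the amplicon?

Scanning the template, ACGTCGCTAATCTGGCTA occurs at positions 39–56; this primer anneals to the bottom strand there with its 3' end pointing downstream.
Taking the reverse complement of CTTACTAAG gives CTTAGTAAG, found at positions 106–114 on the template; the primer anneals here to the top strand with its 3' end pointing upstream.
The product runs from position 39 to position 114, so its length is 114 − 39 + 1 = 76 bp.

76 bp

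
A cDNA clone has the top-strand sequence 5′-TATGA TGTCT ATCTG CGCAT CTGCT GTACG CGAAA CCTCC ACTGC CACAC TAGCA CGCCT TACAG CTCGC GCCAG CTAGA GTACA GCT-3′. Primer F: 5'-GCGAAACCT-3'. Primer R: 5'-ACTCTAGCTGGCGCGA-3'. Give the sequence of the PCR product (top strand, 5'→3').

The forward primer matches the template at positions 30–38.
Taking the reverse complement of ACTCTAGCTGGCGCGA gives TCGCGCCAGCTAGAGT, found at positions 67–82 on the template; the primer anneals here to the top strand with its 3' end pointing upstream.
The product is the template from position 30 through 82 (53 bp).

5'-GCGAAACCTCCACTGCCACACTAGCACGCCTTACAGCTCGCGCCAGCTAGAGT-3'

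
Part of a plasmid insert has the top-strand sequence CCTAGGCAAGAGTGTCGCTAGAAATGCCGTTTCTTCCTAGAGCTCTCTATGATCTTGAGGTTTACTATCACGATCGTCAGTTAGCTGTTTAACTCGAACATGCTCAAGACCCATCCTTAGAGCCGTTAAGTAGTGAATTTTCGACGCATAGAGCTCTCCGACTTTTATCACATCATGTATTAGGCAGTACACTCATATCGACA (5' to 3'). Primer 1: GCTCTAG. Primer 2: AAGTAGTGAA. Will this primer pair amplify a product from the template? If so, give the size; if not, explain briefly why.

No product — the primers' 3' ends point away from each other.

Primer 1 (GCTCTAG) has reverse complement CTAGAGC, which matches the top strand at positions 37–43; primer 1 anneals to the top strand there with its 3' end pointing upstream toward position 37.
Primer 2 (AAGTAGTGAA) matches the top strand directly at positions 128–137; it anneals to the bottom strand with its 3' end pointing downstream toward position 137.
The 3' ends diverge (primer 1 extends toward position 1, primer 2 toward position 203), so the primers never converge on a shared product.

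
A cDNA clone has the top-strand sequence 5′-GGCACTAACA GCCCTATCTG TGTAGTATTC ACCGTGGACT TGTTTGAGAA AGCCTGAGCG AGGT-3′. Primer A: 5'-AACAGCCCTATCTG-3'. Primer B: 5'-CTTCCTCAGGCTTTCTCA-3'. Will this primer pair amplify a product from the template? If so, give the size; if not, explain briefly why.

Primer B (CTTCCTCAGGCTTTCTCA) does not match the top strand, and its reverse complement TGAGAAAGCCTGAGGAAG does not match either.
With no annealing site for primer B, no amplification occurs.

No product — primer B has no binding site in the template.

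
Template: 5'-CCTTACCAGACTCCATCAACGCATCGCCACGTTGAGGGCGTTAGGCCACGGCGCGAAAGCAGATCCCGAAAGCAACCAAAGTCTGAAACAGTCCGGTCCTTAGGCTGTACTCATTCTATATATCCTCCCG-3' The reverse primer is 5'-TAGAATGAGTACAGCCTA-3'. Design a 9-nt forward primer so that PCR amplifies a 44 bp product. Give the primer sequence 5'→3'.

The reverse primer's reverse complement TAGGCTGTACTCATTCTA matches the template at positions 101–118, so the product ends at position 118.
A 44 bp product then starts at position 118 − 44 + 1 = 75.
The forward primer is identical to the top strand there: ACCAAAGTC.

5'-ACCAAAGTC-3'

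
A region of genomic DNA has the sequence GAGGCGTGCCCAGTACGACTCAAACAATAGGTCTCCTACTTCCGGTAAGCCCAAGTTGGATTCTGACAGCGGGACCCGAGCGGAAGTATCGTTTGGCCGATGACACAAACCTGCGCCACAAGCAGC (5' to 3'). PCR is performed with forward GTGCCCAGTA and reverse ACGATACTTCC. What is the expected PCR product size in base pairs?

Scanning the template, GTGCCCAGTA occurs at positions 6–15; this primer anneals to the bottom strand there with its 3' end pointing downstream.
Reverse complement of the reverse primer: GGAAGTATCGT. This occurs on the top strand at positions 82–92.
Product length = (reverse-primer end) − (forward-primer start) + 1 = 92 − 6 + 1 = 87 bp.

87 bp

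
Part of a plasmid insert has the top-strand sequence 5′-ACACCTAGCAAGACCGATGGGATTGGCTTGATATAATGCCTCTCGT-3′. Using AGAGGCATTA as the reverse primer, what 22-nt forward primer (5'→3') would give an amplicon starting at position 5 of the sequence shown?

The reverse primer's reverse complement TAATGCCTCT matches the template at positions 34–43; the product starts at position 5.
The forward primer is identical to the top strand over positions 5–26: CTAGCAAGACCGATGGGATTGG.

5'-CTAGCAAGACCGATGGGATTGG-3'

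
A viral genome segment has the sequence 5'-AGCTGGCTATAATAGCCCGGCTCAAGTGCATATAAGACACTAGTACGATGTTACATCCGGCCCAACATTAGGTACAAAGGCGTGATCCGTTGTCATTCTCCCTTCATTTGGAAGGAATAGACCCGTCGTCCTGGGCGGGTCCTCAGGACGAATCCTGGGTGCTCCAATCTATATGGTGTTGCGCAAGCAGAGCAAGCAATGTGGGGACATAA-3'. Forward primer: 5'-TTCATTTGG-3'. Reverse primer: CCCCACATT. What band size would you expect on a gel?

Scanning the template, TTCATTTGG occurs at positions 103–111; this primer anneals to the bottom strand there with its 3' end pointing downstream.
Taking the reverse complement of CCCCACATT gives AATGTGGGG, found at positions 198–206 on the template; the primer anneals here to the top strand with its 3' end pointing upstream.
Product length = (reverse-primer end) − (forward-primer start) + 1 = 206 − 103 + 1 = 104 bp.

104 bp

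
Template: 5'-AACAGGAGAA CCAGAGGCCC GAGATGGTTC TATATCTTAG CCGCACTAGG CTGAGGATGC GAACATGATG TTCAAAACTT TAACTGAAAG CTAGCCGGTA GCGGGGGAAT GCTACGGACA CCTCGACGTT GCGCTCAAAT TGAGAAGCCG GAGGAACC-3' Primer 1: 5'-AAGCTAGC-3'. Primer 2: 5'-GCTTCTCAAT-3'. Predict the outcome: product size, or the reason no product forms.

Yes — a 61 bp product.

Primer 1 (AAGCTAGC) matches the top strand at positions 88–95; it acts as a forward primer.
Primer 2's reverse complement is ATTGAGAAGC, matching the top strand at positions 139–148; it acts as a reverse primer.
The 3' ends face each other across positions 88–148, giving a 61 bp product.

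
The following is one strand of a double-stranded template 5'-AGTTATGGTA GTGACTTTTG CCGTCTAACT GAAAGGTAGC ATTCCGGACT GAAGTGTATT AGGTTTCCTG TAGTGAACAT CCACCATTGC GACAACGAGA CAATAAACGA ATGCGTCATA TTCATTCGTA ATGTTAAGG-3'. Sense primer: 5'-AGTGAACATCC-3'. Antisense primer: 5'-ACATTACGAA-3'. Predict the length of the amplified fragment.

63 bp

The forward primer matches the template at positions 72–82.
Taking the reverse complement of ACATTACGAA gives TTCGTAATGT, found at positions 125–134 on the template; the primer anneals here to the top strand with its 3' end pointing upstream.
Product length = (reverse-primer end) − (forward-primer start) + 1 = 134 − 72 + 1 = 63 bp.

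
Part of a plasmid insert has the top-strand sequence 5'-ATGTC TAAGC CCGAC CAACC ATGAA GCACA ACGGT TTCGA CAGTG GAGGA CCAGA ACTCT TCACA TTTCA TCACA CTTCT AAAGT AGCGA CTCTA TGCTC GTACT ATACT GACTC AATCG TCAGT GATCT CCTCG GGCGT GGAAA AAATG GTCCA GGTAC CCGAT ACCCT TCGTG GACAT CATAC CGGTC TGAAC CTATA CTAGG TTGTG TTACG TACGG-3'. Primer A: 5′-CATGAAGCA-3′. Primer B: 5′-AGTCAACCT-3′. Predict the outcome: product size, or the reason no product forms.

Primer B (AGTCAACCT) does not match the top strand, and its reverse complement AGGTTGACT does not match either.
With no annealing site for primer B, no amplification occurs.

No product — primer B has no binding site in the template.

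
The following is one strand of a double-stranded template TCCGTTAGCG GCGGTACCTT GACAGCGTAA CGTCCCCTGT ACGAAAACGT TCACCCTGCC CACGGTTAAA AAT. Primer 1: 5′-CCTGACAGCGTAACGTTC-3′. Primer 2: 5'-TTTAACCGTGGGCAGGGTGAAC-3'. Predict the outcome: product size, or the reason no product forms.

Primer 1 (CCTGACAGCGTAACGTTC) does not match the top strand, and its reverse complement GAACGTTACGCTGTCAGG does not match either.
With no annealing site for primer 1, no amplification occurs.

No product — primer 1 has no binding site in the template.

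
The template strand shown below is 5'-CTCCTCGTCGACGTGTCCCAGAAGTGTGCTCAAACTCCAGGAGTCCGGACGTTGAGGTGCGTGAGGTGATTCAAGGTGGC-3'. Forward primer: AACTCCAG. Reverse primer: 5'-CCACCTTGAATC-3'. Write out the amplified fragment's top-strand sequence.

Scanning the template, AACTCCAG occurs at positions 33–40; this primer anneals to the bottom strand there with its 3' end pointing downstream.
Taking the reverse complement of CCACCTTGAATC gives GATTCAAGGTGG, found at positions 68–79 on the template; the primer anneals here to the top strand with its 3' end pointing upstream.
The product is the template from position 33 through 79 (47 bp).

5'-AACTCCAGGAGTCCGGACGTTGAGGTGCGTGAGGTGATTCAAGGTGG-3'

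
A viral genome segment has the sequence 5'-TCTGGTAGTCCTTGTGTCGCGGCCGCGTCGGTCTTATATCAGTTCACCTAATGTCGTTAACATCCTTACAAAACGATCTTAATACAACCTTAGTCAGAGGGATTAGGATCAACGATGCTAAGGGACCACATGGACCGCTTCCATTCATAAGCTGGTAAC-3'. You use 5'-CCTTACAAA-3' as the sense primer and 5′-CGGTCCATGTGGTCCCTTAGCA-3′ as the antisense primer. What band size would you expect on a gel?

74 bp

The forward primer matches the template at positions 64–72.
Reverse complement of the reverse primer: TGCTAAGGGACCACATGGACCG. This occurs on the top strand at positions 116–137.
Amplicon spans positions 64–137: 74 bp.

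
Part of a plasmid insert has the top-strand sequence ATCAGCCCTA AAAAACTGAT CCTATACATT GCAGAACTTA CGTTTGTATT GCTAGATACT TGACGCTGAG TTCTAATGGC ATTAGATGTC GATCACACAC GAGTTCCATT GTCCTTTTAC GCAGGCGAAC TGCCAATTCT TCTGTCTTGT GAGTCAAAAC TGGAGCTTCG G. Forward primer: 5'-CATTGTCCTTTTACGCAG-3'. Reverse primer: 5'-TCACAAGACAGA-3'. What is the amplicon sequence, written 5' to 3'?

Forward primer CATTGTCCTTTTACGCAG is found on the top strand at positions 107–124.
Taking the reverse complement of TCACAAGACAGA gives TCTGTCTTGTGA, found at positions 141–152 on the template; the primer anneals here to the top strand with its 3' end pointing upstream.
The product is the template from position 107 through 152 (46 bp).

5'-CATTGTCCTTTTACGCAGGCGAACTGCCAATTCTTCTGTCTTGTGA-3'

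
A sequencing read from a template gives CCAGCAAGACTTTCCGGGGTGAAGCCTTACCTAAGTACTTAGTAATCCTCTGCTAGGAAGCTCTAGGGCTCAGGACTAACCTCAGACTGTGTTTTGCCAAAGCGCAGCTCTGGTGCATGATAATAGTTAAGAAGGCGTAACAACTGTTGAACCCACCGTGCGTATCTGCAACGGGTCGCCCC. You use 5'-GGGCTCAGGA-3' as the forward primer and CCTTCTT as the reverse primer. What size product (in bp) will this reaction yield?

Scanning the template, GGGCTCAGGA occurs at positions 66–75; this primer anneals to the bottom strand there with its 3' end pointing downstream.
Reverse complement of the reverse primer: AAGAAGG. This occurs on the top strand at positions 129–135.
Product length = (reverse-primer end) − (forward-primer start) + 1 = 135 − 66 + 1 = 70 bp.

70 bp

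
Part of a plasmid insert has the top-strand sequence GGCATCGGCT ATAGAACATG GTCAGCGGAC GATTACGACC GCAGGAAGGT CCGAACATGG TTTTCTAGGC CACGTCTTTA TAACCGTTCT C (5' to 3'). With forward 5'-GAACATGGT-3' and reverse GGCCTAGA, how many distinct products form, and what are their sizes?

Two products: 58 bp, 19 bp

The forward primer GAACATGGT matches the top strand at positions 14–22, 53–61.
The reverse primer's reverse complement is TCTAGGCC, matching at positions 64–71.
Each forward site pairs with the reverse site to give a product ending at position 71: sizes 58, 19 bp.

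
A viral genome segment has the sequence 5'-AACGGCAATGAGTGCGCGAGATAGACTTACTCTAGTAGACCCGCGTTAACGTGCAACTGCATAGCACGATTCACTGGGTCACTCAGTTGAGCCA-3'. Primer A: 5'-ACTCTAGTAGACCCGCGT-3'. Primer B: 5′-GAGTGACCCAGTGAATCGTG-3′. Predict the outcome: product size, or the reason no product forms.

Yes — a 56 bp product.

Primer A (ACTCTAGTAGACCCGCGT) matches the top strand at positions 29–46; it acts as a forward primer.
Primer B's reverse complement is CACGATTCACTGGGTCACTC, matching the top strand at positions 65–84; it acts as a reverse primer.
The 3' ends face each other across positions 29–84, giving a 56 bp product.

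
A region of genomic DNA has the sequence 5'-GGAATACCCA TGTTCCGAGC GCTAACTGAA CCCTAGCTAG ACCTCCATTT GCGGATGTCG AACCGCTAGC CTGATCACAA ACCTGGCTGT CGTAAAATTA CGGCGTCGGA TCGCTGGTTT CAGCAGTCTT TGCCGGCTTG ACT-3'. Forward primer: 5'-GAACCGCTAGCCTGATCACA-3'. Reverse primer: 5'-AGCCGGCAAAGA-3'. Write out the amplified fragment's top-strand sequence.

5'-GAACCGCTAGCCTGATCACAAACCTGGCTGTCGTAAAATTACGGCGTCGGATCGCTGGTTTCAGCAGTCTTTGCCGGCT-3'

Scanning the template, GAACCGCTAGCCTGATCACA occurs at positions 60–79; this primer anneals to the bottom strand there with its 3' end pointing downstream.
Taking the reverse complement of AGCCGGCAAAGA gives TCTTTGCCGGCT, found at positions 127–138 on the template; the primer anneals here to the top strand with its 3' end pointing upstream.
The product is the template from position 60 through 138 (79 bp).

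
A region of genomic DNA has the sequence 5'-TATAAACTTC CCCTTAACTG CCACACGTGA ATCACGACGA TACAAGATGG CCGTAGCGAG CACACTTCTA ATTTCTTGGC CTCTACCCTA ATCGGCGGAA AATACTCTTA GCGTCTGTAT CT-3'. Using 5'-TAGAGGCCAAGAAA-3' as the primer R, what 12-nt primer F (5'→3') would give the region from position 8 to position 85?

5'-TTCCCCTTAACT-3'

The reverse primer's reverse complement TTTCTTGGCCTCTA matches the template at positions 72–85; the product starts at position 8.
The forward primer is identical to the top strand over positions 8–19: TTCCCCTTAACT.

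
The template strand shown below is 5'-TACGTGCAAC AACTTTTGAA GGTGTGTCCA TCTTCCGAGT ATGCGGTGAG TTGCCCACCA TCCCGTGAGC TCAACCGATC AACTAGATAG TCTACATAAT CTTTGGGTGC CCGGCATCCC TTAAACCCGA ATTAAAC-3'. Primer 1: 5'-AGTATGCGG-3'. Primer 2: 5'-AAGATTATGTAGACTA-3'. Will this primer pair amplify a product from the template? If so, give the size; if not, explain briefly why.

Yes — a 66 bp product.

Primer 1 (AGTATGCGG) matches the top strand at positions 38–46; it acts as a forward primer.
Primer 2's reverse complement is TAGTCTACATAATCTT, matching the top strand at positions 88–103; it acts as a reverse primer.
The 3' ends face each other across positions 38–103, giving a 66 bp product.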